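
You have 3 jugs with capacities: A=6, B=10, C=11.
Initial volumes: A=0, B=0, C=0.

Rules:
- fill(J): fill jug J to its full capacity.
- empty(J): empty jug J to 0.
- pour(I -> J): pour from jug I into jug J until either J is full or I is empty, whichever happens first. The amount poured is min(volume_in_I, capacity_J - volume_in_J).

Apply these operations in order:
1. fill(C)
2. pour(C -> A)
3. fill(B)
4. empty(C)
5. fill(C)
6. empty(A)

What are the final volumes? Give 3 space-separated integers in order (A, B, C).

Step 1: fill(C) -> (A=0 B=0 C=11)
Step 2: pour(C -> A) -> (A=6 B=0 C=5)
Step 3: fill(B) -> (A=6 B=10 C=5)
Step 4: empty(C) -> (A=6 B=10 C=0)
Step 5: fill(C) -> (A=6 B=10 C=11)
Step 6: empty(A) -> (A=0 B=10 C=11)

Answer: 0 10 11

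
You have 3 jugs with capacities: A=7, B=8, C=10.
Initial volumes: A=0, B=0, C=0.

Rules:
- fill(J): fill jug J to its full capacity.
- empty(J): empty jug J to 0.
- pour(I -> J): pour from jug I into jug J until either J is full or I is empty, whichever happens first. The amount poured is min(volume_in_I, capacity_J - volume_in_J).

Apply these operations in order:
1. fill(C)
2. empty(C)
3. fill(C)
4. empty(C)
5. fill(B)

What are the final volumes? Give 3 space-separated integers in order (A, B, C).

Answer: 0 8 0

Derivation:
Step 1: fill(C) -> (A=0 B=0 C=10)
Step 2: empty(C) -> (A=0 B=0 C=0)
Step 3: fill(C) -> (A=0 B=0 C=10)
Step 4: empty(C) -> (A=0 B=0 C=0)
Step 5: fill(B) -> (A=0 B=8 C=0)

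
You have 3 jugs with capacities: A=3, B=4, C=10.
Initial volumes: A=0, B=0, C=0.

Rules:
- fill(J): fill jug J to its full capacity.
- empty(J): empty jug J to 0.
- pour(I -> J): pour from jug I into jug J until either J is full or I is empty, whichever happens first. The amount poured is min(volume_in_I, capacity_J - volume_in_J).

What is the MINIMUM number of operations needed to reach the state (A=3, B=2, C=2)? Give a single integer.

Answer: 7

Derivation:
BFS from (A=0, B=0, C=0). One shortest path:
  1. fill(C) -> (A=0 B=0 C=10)
  2. pour(C -> B) -> (A=0 B=4 C=6)
  3. pour(B -> A) -> (A=3 B=1 C=6)
  4. empty(A) -> (A=0 B=1 C=6)
  5. pour(B -> A) -> (A=1 B=0 C=6)
  6. pour(C -> B) -> (A=1 B=4 C=2)
  7. pour(B -> A) -> (A=3 B=2 C=2)
Reached target in 7 moves.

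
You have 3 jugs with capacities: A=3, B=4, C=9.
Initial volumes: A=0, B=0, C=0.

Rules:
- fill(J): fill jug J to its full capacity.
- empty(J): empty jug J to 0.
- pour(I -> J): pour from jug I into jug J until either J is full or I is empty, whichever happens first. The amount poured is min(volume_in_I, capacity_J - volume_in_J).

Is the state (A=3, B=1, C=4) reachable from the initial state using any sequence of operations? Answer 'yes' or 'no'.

Answer: yes

Derivation:
BFS from (A=0, B=0, C=0):
  1. fill(B) -> (A=0 B=4 C=0)
  2. pour(B -> C) -> (A=0 B=0 C=4)
  3. fill(B) -> (A=0 B=4 C=4)
  4. pour(B -> A) -> (A=3 B=1 C=4)
Target reached → yes.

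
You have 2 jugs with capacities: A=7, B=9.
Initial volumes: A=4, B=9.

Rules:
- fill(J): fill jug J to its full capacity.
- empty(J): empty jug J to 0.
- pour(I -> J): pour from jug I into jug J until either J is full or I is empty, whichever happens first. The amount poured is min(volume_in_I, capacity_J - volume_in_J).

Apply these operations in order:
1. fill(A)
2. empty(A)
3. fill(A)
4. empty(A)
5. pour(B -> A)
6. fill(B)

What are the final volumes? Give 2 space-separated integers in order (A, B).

Answer: 7 9

Derivation:
Step 1: fill(A) -> (A=7 B=9)
Step 2: empty(A) -> (A=0 B=9)
Step 3: fill(A) -> (A=7 B=9)
Step 4: empty(A) -> (A=0 B=9)
Step 5: pour(B -> A) -> (A=7 B=2)
Step 6: fill(B) -> (A=7 B=9)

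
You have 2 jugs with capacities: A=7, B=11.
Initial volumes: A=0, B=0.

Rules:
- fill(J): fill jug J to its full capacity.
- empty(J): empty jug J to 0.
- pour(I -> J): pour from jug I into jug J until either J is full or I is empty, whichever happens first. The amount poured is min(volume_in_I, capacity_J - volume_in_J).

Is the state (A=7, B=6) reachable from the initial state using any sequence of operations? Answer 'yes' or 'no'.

Answer: yes

Derivation:
BFS from (A=0, B=0):
  1. fill(A) -> (A=7 B=0)
  2. pour(A -> B) -> (A=0 B=7)
  3. fill(A) -> (A=7 B=7)
  4. pour(A -> B) -> (A=3 B=11)
  5. empty(B) -> (A=3 B=0)
  6. pour(A -> B) -> (A=0 B=3)
  7. fill(A) -> (A=7 B=3)
  8. pour(A -> B) -> (A=0 B=10)
  9. fill(A) -> (A=7 B=10)
  10. pour(A -> B) -> (A=6 B=11)
  11. empty(B) -> (A=6 B=0)
  12. pour(A -> B) -> (A=0 B=6)
  13. fill(A) -> (A=7 B=6)
Target reached → yes.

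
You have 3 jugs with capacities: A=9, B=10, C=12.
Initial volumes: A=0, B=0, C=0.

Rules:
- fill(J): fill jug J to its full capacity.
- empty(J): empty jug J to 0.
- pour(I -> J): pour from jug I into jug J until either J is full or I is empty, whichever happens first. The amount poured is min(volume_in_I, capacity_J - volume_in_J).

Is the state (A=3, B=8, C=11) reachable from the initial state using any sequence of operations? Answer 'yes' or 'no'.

Answer: no

Derivation:
BFS explored all 638 reachable states.
Reachable set includes: (0,0,0), (0,0,1), (0,0,2), (0,0,3), (0,0,4), (0,0,5), (0,0,6), (0,0,7), (0,0,8), (0,0,9), (0,0,10), (0,0,11) ...
Target (A=3, B=8, C=11) not in reachable set → no.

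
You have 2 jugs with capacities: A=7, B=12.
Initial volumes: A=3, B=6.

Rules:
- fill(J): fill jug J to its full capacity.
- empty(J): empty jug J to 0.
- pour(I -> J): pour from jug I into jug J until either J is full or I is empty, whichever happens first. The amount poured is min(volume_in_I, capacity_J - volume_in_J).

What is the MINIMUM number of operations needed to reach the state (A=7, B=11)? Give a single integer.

Answer: 4

Derivation:
BFS from (A=3, B=6). One shortest path:
  1. empty(A) -> (A=0 B=6)
  2. pour(B -> A) -> (A=6 B=0)
  3. fill(B) -> (A=6 B=12)
  4. pour(B -> A) -> (A=7 B=11)
Reached target in 4 moves.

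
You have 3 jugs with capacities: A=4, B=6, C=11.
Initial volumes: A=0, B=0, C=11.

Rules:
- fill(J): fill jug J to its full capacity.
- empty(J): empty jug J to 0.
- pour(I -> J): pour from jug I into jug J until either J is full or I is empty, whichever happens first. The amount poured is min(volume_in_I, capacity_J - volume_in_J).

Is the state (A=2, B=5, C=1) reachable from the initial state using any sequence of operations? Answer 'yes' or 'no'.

BFS explored all 270 reachable states.
Reachable set includes: (0,0,0), (0,0,1), (0,0,2), (0,0,3), (0,0,4), (0,0,5), (0,0,6), (0,0,7), (0,0,8), (0,0,9), (0,0,10), (0,0,11) ...
Target (A=2, B=5, C=1) not in reachable set → no.

Answer: no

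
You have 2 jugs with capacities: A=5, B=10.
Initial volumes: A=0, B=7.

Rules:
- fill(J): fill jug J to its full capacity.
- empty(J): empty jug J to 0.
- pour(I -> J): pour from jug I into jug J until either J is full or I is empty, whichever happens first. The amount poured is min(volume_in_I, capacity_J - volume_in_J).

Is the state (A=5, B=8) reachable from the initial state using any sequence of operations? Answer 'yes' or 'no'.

BFS explored all 12 reachable states.
Reachable set includes: (0,0), (0,2), (0,5), (0,7), (0,10), (2,0), (2,10), (5,0), (5,2), (5,5), (5,7), (5,10)
Target (A=5, B=8) not in reachable set → no.

Answer: no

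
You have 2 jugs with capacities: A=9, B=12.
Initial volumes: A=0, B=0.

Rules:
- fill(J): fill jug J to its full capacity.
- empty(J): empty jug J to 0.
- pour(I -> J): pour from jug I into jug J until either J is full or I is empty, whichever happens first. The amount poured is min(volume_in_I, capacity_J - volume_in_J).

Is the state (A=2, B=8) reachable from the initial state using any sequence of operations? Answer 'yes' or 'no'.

Answer: no

Derivation:
BFS explored all 14 reachable states.
Reachable set includes: (0,0), (0,3), (0,6), (0,9), (0,12), (3,0), (3,12), (6,0), (6,12), (9,0), (9,3), (9,6) ...
Target (A=2, B=8) not in reachable set → no.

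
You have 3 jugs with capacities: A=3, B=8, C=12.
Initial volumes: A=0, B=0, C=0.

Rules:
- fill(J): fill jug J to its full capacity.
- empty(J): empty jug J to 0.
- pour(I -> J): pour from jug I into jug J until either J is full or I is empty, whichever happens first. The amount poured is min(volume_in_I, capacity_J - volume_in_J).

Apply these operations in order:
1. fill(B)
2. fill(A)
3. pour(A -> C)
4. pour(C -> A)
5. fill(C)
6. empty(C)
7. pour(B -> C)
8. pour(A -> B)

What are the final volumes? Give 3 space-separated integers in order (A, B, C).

Step 1: fill(B) -> (A=0 B=8 C=0)
Step 2: fill(A) -> (A=3 B=8 C=0)
Step 3: pour(A -> C) -> (A=0 B=8 C=3)
Step 4: pour(C -> A) -> (A=3 B=8 C=0)
Step 5: fill(C) -> (A=3 B=8 C=12)
Step 6: empty(C) -> (A=3 B=8 C=0)
Step 7: pour(B -> C) -> (A=3 B=0 C=8)
Step 8: pour(A -> B) -> (A=0 B=3 C=8)

Answer: 0 3 8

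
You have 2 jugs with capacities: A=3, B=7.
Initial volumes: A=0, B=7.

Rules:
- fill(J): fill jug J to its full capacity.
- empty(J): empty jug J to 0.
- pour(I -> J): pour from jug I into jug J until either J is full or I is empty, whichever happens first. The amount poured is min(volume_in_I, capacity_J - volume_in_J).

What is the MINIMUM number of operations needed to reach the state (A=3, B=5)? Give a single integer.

Answer: 7

Derivation:
BFS from (A=0, B=7). One shortest path:
  1. pour(B -> A) -> (A=3 B=4)
  2. empty(A) -> (A=0 B=4)
  3. pour(B -> A) -> (A=3 B=1)
  4. empty(A) -> (A=0 B=1)
  5. pour(B -> A) -> (A=1 B=0)
  6. fill(B) -> (A=1 B=7)
  7. pour(B -> A) -> (A=3 B=5)
Reached target in 7 moves.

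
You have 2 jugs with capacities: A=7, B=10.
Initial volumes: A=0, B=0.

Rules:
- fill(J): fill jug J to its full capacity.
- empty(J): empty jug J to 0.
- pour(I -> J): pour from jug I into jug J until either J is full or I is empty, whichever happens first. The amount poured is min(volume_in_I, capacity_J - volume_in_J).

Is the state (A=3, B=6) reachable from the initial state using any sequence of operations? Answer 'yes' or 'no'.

BFS explored all 34 reachable states.
Reachable set includes: (0,0), (0,1), (0,2), (0,3), (0,4), (0,5), (0,6), (0,7), (0,8), (0,9), (0,10), (1,0) ...
Target (A=3, B=6) not in reachable set → no.

Answer: no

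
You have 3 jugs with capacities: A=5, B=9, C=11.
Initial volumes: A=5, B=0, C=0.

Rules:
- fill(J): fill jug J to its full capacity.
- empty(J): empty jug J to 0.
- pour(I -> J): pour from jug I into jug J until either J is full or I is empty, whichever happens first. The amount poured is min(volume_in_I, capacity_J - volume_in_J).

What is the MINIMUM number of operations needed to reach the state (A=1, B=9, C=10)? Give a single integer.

BFS from (A=5, B=0, C=0). One shortest path:
  1. pour(A -> B) -> (A=0 B=5 C=0)
  2. fill(A) -> (A=5 B=5 C=0)
  3. pour(A -> C) -> (A=0 B=5 C=5)
  4. fill(A) -> (A=5 B=5 C=5)
  5. pour(A -> C) -> (A=0 B=5 C=10)
  6. fill(A) -> (A=5 B=5 C=10)
  7. pour(A -> B) -> (A=1 B=9 C=10)
Reached target in 7 moves.

Answer: 7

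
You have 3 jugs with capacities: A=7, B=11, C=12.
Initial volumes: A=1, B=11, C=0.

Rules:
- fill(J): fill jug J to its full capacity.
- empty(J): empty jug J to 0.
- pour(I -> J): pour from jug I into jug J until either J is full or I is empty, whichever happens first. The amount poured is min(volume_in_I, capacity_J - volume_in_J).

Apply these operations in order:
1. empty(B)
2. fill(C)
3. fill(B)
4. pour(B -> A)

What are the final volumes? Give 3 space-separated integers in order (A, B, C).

Step 1: empty(B) -> (A=1 B=0 C=0)
Step 2: fill(C) -> (A=1 B=0 C=12)
Step 3: fill(B) -> (A=1 B=11 C=12)
Step 4: pour(B -> A) -> (A=7 B=5 C=12)

Answer: 7 5 12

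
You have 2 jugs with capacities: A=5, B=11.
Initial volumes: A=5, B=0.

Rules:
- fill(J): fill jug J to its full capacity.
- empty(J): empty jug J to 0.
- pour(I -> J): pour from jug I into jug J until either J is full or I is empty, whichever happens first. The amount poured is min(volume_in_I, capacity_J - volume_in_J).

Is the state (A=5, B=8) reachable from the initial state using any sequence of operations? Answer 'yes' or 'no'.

BFS from (A=5, B=0):
  1. empty(A) -> (A=0 B=0)
  2. fill(B) -> (A=0 B=11)
  3. pour(B -> A) -> (A=5 B=6)
  4. empty(A) -> (A=0 B=6)
  5. pour(B -> A) -> (A=5 B=1)
  6. empty(A) -> (A=0 B=1)
  7. pour(B -> A) -> (A=1 B=0)
  8. fill(B) -> (A=1 B=11)
  9. pour(B -> A) -> (A=5 B=7)
  10. empty(A) -> (A=0 B=7)
  11. pour(B -> A) -> (A=5 B=2)
  12. empty(A) -> (A=0 B=2)
  13. pour(B -> A) -> (A=2 B=0)
  14. fill(B) -> (A=2 B=11)
  15. pour(B -> A) -> (A=5 B=8)
Target reached → yes.

Answer: yes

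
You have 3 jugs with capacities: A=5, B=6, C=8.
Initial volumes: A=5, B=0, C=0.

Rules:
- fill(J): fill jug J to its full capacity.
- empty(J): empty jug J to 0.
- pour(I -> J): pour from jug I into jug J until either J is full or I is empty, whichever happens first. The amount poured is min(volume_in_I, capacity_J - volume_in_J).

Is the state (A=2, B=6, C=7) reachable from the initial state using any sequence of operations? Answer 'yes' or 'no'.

Answer: yes

Derivation:
BFS from (A=5, B=0, C=0):
  1. pour(A -> B) -> (A=0 B=5 C=0)
  2. fill(A) -> (A=5 B=5 C=0)
  3. pour(A -> C) -> (A=0 B=5 C=5)
  4. fill(A) -> (A=5 B=5 C=5)
  5. pour(A -> C) -> (A=2 B=5 C=8)
  6. pour(C -> B) -> (A=2 B=6 C=7)
Target reached → yes.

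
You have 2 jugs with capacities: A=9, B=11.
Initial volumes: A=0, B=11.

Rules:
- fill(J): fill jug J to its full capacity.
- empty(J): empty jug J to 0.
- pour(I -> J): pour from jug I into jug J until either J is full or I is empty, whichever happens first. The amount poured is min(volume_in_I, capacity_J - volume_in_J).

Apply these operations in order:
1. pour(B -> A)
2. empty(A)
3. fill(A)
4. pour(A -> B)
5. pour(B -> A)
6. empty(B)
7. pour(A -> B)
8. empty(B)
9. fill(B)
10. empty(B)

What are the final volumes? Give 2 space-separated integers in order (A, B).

Step 1: pour(B -> A) -> (A=9 B=2)
Step 2: empty(A) -> (A=0 B=2)
Step 3: fill(A) -> (A=9 B=2)
Step 4: pour(A -> B) -> (A=0 B=11)
Step 5: pour(B -> A) -> (A=9 B=2)
Step 6: empty(B) -> (A=9 B=0)
Step 7: pour(A -> B) -> (A=0 B=9)
Step 8: empty(B) -> (A=0 B=0)
Step 9: fill(B) -> (A=0 B=11)
Step 10: empty(B) -> (A=0 B=0)

Answer: 0 0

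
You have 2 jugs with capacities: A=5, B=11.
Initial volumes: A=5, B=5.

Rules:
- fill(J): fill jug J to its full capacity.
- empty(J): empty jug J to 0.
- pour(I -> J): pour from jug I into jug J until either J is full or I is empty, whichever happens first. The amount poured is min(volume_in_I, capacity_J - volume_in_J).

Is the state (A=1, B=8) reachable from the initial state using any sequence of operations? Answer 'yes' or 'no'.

Answer: no

Derivation:
BFS explored all 32 reachable states.
Reachable set includes: (0,0), (0,1), (0,2), (0,3), (0,4), (0,5), (0,6), (0,7), (0,8), (0,9), (0,10), (0,11) ...
Target (A=1, B=8) not in reachable set → no.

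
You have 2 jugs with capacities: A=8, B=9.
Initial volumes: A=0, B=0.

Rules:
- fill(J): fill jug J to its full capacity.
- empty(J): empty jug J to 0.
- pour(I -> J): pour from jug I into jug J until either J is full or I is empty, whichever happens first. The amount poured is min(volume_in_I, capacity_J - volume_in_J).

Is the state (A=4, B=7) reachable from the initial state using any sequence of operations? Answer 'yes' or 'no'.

Answer: no

Derivation:
BFS explored all 34 reachable states.
Reachable set includes: (0,0), (0,1), (0,2), (0,3), (0,4), (0,5), (0,6), (0,7), (0,8), (0,9), (1,0), (1,9) ...
Target (A=4, B=7) not in reachable set → no.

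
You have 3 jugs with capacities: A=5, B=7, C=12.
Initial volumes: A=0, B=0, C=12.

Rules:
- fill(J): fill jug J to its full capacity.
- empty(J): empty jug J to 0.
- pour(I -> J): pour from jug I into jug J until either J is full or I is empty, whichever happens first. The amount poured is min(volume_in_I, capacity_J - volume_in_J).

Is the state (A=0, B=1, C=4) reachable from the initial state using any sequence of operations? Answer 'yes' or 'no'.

BFS from (A=0, B=0, C=12):
  1. pour(C -> A) -> (A=5 B=0 C=7)
  2. pour(A -> B) -> (A=0 B=5 C=7)
  3. pour(C -> A) -> (A=5 B=5 C=2)
  4. pour(A -> B) -> (A=3 B=7 C=2)
  5. pour(B -> C) -> (A=3 B=0 C=9)
  6. pour(A -> B) -> (A=0 B=3 C=9)
  7. pour(C -> A) -> (A=5 B=3 C=4)
  8. pour(A -> B) -> (A=1 B=7 C=4)
  9. empty(B) -> (A=1 B=0 C=4)
  10. pour(A -> B) -> (A=0 B=1 C=4)
Target reached → yes.

Answer: yes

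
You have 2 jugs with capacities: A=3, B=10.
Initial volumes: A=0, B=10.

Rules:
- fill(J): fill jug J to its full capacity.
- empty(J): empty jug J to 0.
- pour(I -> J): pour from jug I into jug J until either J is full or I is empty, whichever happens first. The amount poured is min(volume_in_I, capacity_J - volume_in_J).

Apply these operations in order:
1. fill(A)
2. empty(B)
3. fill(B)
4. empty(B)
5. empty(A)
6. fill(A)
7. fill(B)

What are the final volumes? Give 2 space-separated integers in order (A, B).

Step 1: fill(A) -> (A=3 B=10)
Step 2: empty(B) -> (A=3 B=0)
Step 3: fill(B) -> (A=3 B=10)
Step 4: empty(B) -> (A=3 B=0)
Step 5: empty(A) -> (A=0 B=0)
Step 6: fill(A) -> (A=3 B=0)
Step 7: fill(B) -> (A=3 B=10)

Answer: 3 10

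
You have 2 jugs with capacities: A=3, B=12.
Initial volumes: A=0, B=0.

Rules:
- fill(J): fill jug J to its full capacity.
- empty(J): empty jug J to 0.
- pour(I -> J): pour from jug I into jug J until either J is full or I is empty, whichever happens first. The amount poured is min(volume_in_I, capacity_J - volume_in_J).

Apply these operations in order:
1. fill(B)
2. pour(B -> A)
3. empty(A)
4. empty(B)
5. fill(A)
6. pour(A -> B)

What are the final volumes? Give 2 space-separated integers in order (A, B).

Step 1: fill(B) -> (A=0 B=12)
Step 2: pour(B -> A) -> (A=3 B=9)
Step 3: empty(A) -> (A=0 B=9)
Step 4: empty(B) -> (A=0 B=0)
Step 5: fill(A) -> (A=3 B=0)
Step 6: pour(A -> B) -> (A=0 B=3)

Answer: 0 3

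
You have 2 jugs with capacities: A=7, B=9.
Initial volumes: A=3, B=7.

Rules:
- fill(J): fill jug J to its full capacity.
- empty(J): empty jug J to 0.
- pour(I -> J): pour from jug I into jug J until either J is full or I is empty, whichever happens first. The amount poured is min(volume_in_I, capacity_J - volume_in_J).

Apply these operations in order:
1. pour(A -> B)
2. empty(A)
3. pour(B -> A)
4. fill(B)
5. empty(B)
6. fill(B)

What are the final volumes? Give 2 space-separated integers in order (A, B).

Answer: 7 9

Derivation:
Step 1: pour(A -> B) -> (A=1 B=9)
Step 2: empty(A) -> (A=0 B=9)
Step 3: pour(B -> A) -> (A=7 B=2)
Step 4: fill(B) -> (A=7 B=9)
Step 5: empty(B) -> (A=7 B=0)
Step 6: fill(B) -> (A=7 B=9)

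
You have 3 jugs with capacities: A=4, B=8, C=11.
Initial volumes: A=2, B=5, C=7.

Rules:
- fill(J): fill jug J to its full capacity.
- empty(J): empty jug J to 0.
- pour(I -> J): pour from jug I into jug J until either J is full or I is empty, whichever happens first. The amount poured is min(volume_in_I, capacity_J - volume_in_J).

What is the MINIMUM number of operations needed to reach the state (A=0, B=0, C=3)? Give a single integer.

BFS from (A=2, B=5, C=7). One shortest path:
  1. empty(A) -> (A=0 B=5 C=7)
  2. empty(B) -> (A=0 B=0 C=7)
  3. pour(C -> A) -> (A=4 B=0 C=3)
  4. empty(A) -> (A=0 B=0 C=3)
Reached target in 4 moves.

Answer: 4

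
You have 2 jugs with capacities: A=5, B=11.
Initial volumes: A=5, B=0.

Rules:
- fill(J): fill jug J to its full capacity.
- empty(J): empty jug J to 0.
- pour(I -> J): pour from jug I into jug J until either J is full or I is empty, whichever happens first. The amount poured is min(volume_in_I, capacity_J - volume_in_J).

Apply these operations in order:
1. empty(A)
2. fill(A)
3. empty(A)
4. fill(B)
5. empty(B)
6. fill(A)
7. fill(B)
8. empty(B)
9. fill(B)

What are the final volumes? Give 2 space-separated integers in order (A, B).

Step 1: empty(A) -> (A=0 B=0)
Step 2: fill(A) -> (A=5 B=0)
Step 3: empty(A) -> (A=0 B=0)
Step 4: fill(B) -> (A=0 B=11)
Step 5: empty(B) -> (A=0 B=0)
Step 6: fill(A) -> (A=5 B=0)
Step 7: fill(B) -> (A=5 B=11)
Step 8: empty(B) -> (A=5 B=0)
Step 9: fill(B) -> (A=5 B=11)

Answer: 5 11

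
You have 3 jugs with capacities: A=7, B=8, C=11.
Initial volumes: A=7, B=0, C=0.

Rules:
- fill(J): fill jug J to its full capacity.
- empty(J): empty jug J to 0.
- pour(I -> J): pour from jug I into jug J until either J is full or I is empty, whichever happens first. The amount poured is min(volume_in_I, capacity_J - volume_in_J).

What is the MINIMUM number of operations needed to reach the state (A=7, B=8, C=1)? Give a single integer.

BFS from (A=7, B=0, C=0). One shortest path:
  1. empty(A) -> (A=0 B=0 C=0)
  2. fill(B) -> (A=0 B=8 C=0)
  3. pour(B -> A) -> (A=7 B=1 C=0)
  4. pour(B -> C) -> (A=7 B=0 C=1)
  5. fill(B) -> (A=7 B=8 C=1)
Reached target in 5 moves.

Answer: 5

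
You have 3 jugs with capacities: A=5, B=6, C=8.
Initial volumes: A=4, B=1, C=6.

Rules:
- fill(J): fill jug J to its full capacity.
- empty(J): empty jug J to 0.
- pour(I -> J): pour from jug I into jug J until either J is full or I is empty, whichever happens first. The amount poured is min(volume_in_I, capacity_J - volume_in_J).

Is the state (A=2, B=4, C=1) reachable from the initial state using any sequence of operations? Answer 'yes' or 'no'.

BFS explored all 239 reachable states.
Reachable set includes: (0,0,0), (0,0,1), (0,0,2), (0,0,3), (0,0,4), (0,0,5), (0,0,6), (0,0,7), (0,0,8), (0,1,0), (0,1,1), (0,1,2) ...
Target (A=2, B=4, C=1) not in reachable set → no.

Answer: no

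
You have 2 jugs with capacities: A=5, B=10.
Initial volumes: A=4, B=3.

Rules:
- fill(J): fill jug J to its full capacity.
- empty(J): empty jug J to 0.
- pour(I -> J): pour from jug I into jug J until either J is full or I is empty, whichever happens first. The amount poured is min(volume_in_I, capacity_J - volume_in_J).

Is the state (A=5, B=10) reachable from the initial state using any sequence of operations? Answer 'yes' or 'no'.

Answer: yes

Derivation:
BFS from (A=4, B=3):
  1. fill(A) -> (A=5 B=3)
  2. fill(B) -> (A=5 B=10)
Target reached → yes.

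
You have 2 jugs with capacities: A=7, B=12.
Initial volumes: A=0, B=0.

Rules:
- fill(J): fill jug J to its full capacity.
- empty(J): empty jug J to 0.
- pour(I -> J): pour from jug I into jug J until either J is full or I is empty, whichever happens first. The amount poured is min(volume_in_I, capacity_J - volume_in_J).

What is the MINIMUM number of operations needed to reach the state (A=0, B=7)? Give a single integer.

Answer: 2

Derivation:
BFS from (A=0, B=0). One shortest path:
  1. fill(A) -> (A=7 B=0)
  2. pour(A -> B) -> (A=0 B=7)
Reached target in 2 moves.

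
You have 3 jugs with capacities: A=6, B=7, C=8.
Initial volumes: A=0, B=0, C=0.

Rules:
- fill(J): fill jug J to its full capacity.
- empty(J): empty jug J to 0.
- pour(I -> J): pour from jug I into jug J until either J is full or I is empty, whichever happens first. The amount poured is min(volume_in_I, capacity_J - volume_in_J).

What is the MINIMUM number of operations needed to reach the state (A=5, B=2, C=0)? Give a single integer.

Answer: 7

Derivation:
BFS from (A=0, B=0, C=0). One shortest path:
  1. fill(A) -> (A=6 B=0 C=0)
  2. fill(C) -> (A=6 B=0 C=8)
  3. pour(A -> B) -> (A=0 B=6 C=8)
  4. pour(C -> A) -> (A=6 B=6 C=2)
  5. pour(A -> B) -> (A=5 B=7 C=2)
  6. empty(B) -> (A=5 B=0 C=2)
  7. pour(C -> B) -> (A=5 B=2 C=0)
Reached target in 7 moves.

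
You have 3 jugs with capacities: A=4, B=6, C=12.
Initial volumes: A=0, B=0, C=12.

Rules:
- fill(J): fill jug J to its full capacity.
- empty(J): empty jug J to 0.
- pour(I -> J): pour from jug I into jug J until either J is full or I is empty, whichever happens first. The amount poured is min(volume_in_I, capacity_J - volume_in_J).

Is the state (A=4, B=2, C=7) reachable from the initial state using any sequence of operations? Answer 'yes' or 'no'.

Answer: no

Derivation:
BFS explored all 74 reachable states.
Reachable set includes: (0,0,0), (0,0,2), (0,0,4), (0,0,6), (0,0,8), (0,0,10), (0,0,12), (0,2,0), (0,2,2), (0,2,4), (0,2,6), (0,2,8) ...
Target (A=4, B=2, C=7) not in reachable set → no.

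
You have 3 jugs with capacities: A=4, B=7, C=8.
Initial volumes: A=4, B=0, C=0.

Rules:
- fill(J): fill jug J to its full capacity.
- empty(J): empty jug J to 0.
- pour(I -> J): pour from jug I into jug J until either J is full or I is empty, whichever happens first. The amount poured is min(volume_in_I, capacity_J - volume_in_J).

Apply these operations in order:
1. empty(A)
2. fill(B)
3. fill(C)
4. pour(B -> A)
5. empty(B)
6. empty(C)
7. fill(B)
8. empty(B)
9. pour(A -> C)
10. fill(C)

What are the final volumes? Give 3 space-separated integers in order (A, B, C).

Step 1: empty(A) -> (A=0 B=0 C=0)
Step 2: fill(B) -> (A=0 B=7 C=0)
Step 3: fill(C) -> (A=0 B=7 C=8)
Step 4: pour(B -> A) -> (A=4 B=3 C=8)
Step 5: empty(B) -> (A=4 B=0 C=8)
Step 6: empty(C) -> (A=4 B=0 C=0)
Step 7: fill(B) -> (A=4 B=7 C=0)
Step 8: empty(B) -> (A=4 B=0 C=0)
Step 9: pour(A -> C) -> (A=0 B=0 C=4)
Step 10: fill(C) -> (A=0 B=0 C=8)

Answer: 0 0 8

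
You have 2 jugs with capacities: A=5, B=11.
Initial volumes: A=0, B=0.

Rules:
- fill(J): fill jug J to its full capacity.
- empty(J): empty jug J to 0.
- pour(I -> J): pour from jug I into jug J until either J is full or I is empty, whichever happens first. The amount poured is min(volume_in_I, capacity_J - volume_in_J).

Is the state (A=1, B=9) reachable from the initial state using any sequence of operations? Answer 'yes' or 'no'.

Answer: no

Derivation:
BFS explored all 32 reachable states.
Reachable set includes: (0,0), (0,1), (0,2), (0,3), (0,4), (0,5), (0,6), (0,7), (0,8), (0,9), (0,10), (0,11) ...
Target (A=1, B=9) not in reachable set → no.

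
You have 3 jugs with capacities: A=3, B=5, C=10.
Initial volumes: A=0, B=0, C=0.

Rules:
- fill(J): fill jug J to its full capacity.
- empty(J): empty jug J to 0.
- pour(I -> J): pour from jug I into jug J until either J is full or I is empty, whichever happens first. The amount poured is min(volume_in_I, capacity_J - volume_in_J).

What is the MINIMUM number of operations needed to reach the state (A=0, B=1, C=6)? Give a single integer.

BFS from (A=0, B=0, C=0). One shortest path:
  1. fill(C) -> (A=0 B=0 C=10)
  2. pour(C -> A) -> (A=3 B=0 C=7)
  3. empty(A) -> (A=0 B=0 C=7)
  4. pour(C -> A) -> (A=3 B=0 C=4)
  5. pour(C -> B) -> (A=3 B=4 C=0)
  6. pour(A -> C) -> (A=0 B=4 C=3)
  7. pour(B -> A) -> (A=3 B=1 C=3)
  8. pour(A -> C) -> (A=0 B=1 C=6)
Reached target in 8 moves.

Answer: 8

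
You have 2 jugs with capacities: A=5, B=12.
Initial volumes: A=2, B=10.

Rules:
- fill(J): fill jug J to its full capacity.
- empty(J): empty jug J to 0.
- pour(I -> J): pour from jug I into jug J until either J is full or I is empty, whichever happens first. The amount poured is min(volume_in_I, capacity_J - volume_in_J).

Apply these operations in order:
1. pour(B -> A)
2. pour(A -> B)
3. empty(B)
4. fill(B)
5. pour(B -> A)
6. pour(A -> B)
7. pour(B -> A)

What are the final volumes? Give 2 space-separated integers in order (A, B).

Step 1: pour(B -> A) -> (A=5 B=7)
Step 2: pour(A -> B) -> (A=0 B=12)
Step 3: empty(B) -> (A=0 B=0)
Step 4: fill(B) -> (A=0 B=12)
Step 5: pour(B -> A) -> (A=5 B=7)
Step 6: pour(A -> B) -> (A=0 B=12)
Step 7: pour(B -> A) -> (A=5 B=7)

Answer: 5 7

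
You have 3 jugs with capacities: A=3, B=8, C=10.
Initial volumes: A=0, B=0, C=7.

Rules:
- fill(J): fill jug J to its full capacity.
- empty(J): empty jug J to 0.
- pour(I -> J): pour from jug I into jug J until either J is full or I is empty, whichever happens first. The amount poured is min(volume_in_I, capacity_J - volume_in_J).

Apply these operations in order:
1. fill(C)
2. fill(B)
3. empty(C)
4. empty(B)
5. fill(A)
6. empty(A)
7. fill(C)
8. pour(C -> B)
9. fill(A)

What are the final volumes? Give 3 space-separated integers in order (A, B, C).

Step 1: fill(C) -> (A=0 B=0 C=10)
Step 2: fill(B) -> (A=0 B=8 C=10)
Step 3: empty(C) -> (A=0 B=8 C=0)
Step 4: empty(B) -> (A=0 B=0 C=0)
Step 5: fill(A) -> (A=3 B=0 C=0)
Step 6: empty(A) -> (A=0 B=0 C=0)
Step 7: fill(C) -> (A=0 B=0 C=10)
Step 8: pour(C -> B) -> (A=0 B=8 C=2)
Step 9: fill(A) -> (A=3 B=8 C=2)

Answer: 3 8 2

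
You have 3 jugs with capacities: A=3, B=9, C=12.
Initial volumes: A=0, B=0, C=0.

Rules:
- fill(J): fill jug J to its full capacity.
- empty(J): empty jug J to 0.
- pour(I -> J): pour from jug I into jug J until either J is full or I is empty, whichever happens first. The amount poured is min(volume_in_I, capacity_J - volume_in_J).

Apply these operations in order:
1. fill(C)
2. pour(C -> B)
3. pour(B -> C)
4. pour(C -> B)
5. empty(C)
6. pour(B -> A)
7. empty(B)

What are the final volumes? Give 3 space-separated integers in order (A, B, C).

Step 1: fill(C) -> (A=0 B=0 C=12)
Step 2: pour(C -> B) -> (A=0 B=9 C=3)
Step 3: pour(B -> C) -> (A=0 B=0 C=12)
Step 4: pour(C -> B) -> (A=0 B=9 C=3)
Step 5: empty(C) -> (A=0 B=9 C=0)
Step 6: pour(B -> A) -> (A=3 B=6 C=0)
Step 7: empty(B) -> (A=3 B=0 C=0)

Answer: 3 0 0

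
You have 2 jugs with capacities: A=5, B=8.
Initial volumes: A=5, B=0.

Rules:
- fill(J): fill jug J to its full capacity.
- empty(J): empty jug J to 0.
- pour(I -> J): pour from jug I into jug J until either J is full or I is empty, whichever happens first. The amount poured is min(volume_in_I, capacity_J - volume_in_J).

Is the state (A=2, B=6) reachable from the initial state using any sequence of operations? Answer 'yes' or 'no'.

BFS explored all 26 reachable states.
Reachable set includes: (0,0), (0,1), (0,2), (0,3), (0,4), (0,5), (0,6), (0,7), (0,8), (1,0), (1,8), (2,0) ...
Target (A=2, B=6) not in reachable set → no.

Answer: no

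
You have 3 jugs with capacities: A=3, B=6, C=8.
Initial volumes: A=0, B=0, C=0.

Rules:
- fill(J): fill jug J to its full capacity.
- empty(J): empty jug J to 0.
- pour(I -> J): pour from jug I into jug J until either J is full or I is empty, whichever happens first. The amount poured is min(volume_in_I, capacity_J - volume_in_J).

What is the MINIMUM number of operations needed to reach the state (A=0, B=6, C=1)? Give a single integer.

BFS from (A=0, B=0, C=0). One shortest path:
  1. fill(A) -> (A=3 B=0 C=0)
  2. fill(B) -> (A=3 B=6 C=0)
  3. pour(A -> C) -> (A=0 B=6 C=3)
  4. pour(B -> C) -> (A=0 B=1 C=8)
  5. empty(C) -> (A=0 B=1 C=0)
  6. pour(B -> C) -> (A=0 B=0 C=1)
  7. fill(B) -> (A=0 B=6 C=1)
Reached target in 7 moves.

Answer: 7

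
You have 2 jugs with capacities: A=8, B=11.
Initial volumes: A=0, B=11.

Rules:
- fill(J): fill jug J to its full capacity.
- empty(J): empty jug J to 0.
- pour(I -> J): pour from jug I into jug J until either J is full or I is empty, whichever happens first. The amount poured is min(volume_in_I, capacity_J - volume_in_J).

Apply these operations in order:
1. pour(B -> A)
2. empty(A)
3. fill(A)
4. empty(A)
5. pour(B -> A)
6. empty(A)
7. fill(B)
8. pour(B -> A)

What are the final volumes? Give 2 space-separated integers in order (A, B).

Step 1: pour(B -> A) -> (A=8 B=3)
Step 2: empty(A) -> (A=0 B=3)
Step 3: fill(A) -> (A=8 B=3)
Step 4: empty(A) -> (A=0 B=3)
Step 5: pour(B -> A) -> (A=3 B=0)
Step 6: empty(A) -> (A=0 B=0)
Step 7: fill(B) -> (A=0 B=11)
Step 8: pour(B -> A) -> (A=8 B=3)

Answer: 8 3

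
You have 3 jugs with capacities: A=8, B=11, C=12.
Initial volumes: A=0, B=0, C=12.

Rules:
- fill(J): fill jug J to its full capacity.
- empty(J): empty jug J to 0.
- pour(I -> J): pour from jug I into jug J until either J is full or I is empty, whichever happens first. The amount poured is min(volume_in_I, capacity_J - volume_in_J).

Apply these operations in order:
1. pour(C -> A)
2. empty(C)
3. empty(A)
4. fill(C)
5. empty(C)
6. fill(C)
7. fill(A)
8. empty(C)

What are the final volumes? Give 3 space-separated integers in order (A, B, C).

Answer: 8 0 0

Derivation:
Step 1: pour(C -> A) -> (A=8 B=0 C=4)
Step 2: empty(C) -> (A=8 B=0 C=0)
Step 3: empty(A) -> (A=0 B=0 C=0)
Step 4: fill(C) -> (A=0 B=0 C=12)
Step 5: empty(C) -> (A=0 B=0 C=0)
Step 6: fill(C) -> (A=0 B=0 C=12)
Step 7: fill(A) -> (A=8 B=0 C=12)
Step 8: empty(C) -> (A=8 B=0 C=0)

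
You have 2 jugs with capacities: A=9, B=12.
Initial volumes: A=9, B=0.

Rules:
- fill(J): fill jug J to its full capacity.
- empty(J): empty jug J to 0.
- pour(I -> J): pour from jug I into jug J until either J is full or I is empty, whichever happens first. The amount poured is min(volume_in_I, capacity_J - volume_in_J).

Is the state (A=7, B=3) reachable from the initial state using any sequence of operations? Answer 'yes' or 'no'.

Answer: no

Derivation:
BFS explored all 14 reachable states.
Reachable set includes: (0,0), (0,3), (0,6), (0,9), (0,12), (3,0), (3,12), (6,0), (6,12), (9,0), (9,3), (9,6) ...
Target (A=7, B=3) not in reachable set → no.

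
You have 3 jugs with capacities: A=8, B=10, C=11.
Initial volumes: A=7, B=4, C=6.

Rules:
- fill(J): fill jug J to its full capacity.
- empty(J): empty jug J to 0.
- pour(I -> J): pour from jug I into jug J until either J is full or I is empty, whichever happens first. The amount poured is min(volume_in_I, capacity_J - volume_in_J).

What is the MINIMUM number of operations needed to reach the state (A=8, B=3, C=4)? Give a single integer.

BFS from (A=7, B=4, C=6). One shortest path:
  1. fill(A) -> (A=8 B=4 C=6)
  2. pour(A -> C) -> (A=3 B=4 C=11)
  3. empty(C) -> (A=3 B=4 C=0)
  4. pour(B -> C) -> (A=3 B=0 C=4)
  5. pour(A -> B) -> (A=0 B=3 C=4)
  6. fill(A) -> (A=8 B=3 C=4)
Reached target in 6 moves.

Answer: 6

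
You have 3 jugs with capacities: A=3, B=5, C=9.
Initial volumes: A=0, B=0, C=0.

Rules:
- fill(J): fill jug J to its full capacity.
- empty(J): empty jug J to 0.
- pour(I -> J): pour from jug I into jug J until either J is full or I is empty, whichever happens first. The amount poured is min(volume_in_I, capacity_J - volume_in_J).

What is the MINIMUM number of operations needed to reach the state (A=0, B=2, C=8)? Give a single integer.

BFS from (A=0, B=0, C=0). One shortest path:
  1. fill(B) -> (A=0 B=5 C=0)
  2. pour(B -> C) -> (A=0 B=0 C=5)
  3. fill(B) -> (A=0 B=5 C=5)
  4. pour(B -> A) -> (A=3 B=2 C=5)
  5. pour(A -> C) -> (A=0 B=2 C=8)
Reached target in 5 moves.

Answer: 5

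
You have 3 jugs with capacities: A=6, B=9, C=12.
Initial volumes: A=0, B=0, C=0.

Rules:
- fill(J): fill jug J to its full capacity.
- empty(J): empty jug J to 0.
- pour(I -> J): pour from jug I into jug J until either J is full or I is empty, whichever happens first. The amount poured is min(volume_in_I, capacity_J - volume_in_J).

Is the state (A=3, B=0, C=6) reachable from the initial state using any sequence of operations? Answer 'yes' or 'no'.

Answer: yes

Derivation:
BFS from (A=0, B=0, C=0):
  1. fill(B) -> (A=0 B=9 C=0)
  2. pour(B -> A) -> (A=6 B=3 C=0)
  3. pour(A -> C) -> (A=0 B=3 C=6)
  4. pour(B -> A) -> (A=3 B=0 C=6)
Target reached → yes.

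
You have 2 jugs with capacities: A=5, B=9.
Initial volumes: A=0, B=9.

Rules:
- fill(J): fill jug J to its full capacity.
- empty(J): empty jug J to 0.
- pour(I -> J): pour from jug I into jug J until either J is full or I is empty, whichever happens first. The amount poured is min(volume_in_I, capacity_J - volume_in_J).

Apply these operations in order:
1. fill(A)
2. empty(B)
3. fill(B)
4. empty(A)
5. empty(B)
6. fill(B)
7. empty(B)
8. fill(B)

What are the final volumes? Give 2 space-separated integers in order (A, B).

Step 1: fill(A) -> (A=5 B=9)
Step 2: empty(B) -> (A=5 B=0)
Step 3: fill(B) -> (A=5 B=9)
Step 4: empty(A) -> (A=0 B=9)
Step 5: empty(B) -> (A=0 B=0)
Step 6: fill(B) -> (A=0 B=9)
Step 7: empty(B) -> (A=0 B=0)
Step 8: fill(B) -> (A=0 B=9)

Answer: 0 9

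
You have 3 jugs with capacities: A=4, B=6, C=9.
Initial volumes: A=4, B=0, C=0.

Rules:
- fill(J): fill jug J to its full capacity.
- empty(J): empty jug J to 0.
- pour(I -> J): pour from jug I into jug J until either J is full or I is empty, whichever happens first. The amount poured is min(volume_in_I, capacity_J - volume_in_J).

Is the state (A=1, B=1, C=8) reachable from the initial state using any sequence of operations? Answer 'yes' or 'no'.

Answer: no

Derivation:
BFS explored all 230 reachable states.
Reachable set includes: (0,0,0), (0,0,1), (0,0,2), (0,0,3), (0,0,4), (0,0,5), (0,0,6), (0,0,7), (0,0,8), (0,0,9), (0,1,0), (0,1,1) ...
Target (A=1, B=1, C=8) not in reachable set → no.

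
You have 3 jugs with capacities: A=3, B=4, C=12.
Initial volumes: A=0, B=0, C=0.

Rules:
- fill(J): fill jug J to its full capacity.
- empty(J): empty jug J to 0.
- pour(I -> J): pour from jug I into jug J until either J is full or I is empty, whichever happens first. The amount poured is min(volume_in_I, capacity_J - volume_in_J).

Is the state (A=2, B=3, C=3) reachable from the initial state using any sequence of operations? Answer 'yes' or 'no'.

Answer: no

Derivation:
BFS explored all 194 reachable states.
Reachable set includes: (0,0,0), (0,0,1), (0,0,2), (0,0,3), (0,0,4), (0,0,5), (0,0,6), (0,0,7), (0,0,8), (0,0,9), (0,0,10), (0,0,11) ...
Target (A=2, B=3, C=3) not in reachable set → no.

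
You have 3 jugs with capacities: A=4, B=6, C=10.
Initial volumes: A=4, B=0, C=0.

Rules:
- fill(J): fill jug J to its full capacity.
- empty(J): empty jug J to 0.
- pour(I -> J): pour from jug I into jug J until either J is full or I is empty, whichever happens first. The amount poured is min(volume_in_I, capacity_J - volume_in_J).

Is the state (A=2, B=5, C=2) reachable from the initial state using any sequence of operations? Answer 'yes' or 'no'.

BFS explored all 64 reachable states.
Reachable set includes: (0,0,0), (0,0,2), (0,0,4), (0,0,6), (0,0,8), (0,0,10), (0,2,0), (0,2,2), (0,2,4), (0,2,6), (0,2,8), (0,2,10) ...
Target (A=2, B=5, C=2) not in reachable set → no.

Answer: no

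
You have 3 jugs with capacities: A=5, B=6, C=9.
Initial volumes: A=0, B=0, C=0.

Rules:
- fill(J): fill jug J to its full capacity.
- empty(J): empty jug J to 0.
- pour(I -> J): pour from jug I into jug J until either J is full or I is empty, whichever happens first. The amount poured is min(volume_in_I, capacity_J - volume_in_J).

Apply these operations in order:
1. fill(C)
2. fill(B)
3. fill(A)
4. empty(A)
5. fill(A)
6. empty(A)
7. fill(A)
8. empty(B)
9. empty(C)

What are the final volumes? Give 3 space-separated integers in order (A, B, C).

Answer: 5 0 0

Derivation:
Step 1: fill(C) -> (A=0 B=0 C=9)
Step 2: fill(B) -> (A=0 B=6 C=9)
Step 3: fill(A) -> (A=5 B=6 C=9)
Step 4: empty(A) -> (A=0 B=6 C=9)
Step 5: fill(A) -> (A=5 B=6 C=9)
Step 6: empty(A) -> (A=0 B=6 C=9)
Step 7: fill(A) -> (A=5 B=6 C=9)
Step 8: empty(B) -> (A=5 B=0 C=9)
Step 9: empty(C) -> (A=5 B=0 C=0)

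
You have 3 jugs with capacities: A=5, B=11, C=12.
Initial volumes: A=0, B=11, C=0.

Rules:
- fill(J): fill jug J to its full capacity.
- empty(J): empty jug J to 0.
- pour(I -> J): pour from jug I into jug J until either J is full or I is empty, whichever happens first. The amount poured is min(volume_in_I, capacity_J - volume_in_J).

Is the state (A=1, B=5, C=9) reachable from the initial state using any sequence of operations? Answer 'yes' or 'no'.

BFS explored all 496 reachable states.
Reachable set includes: (0,0,0), (0,0,1), (0,0,2), (0,0,3), (0,0,4), (0,0,5), (0,0,6), (0,0,7), (0,0,8), (0,0,9), (0,0,10), (0,0,11) ...
Target (A=1, B=5, C=9) not in reachable set → no.

Answer: no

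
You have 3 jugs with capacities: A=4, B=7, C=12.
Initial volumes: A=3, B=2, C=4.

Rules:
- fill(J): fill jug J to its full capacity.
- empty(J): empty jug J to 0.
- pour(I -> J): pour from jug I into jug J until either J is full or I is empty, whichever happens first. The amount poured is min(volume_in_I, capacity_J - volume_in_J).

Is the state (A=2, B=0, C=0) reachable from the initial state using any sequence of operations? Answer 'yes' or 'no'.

BFS from (A=3, B=2, C=4):
  1. empty(A) -> (A=0 B=2 C=4)
  2. empty(C) -> (A=0 B=2 C=0)
  3. pour(B -> A) -> (A=2 B=0 C=0)
Target reached → yes.

Answer: yes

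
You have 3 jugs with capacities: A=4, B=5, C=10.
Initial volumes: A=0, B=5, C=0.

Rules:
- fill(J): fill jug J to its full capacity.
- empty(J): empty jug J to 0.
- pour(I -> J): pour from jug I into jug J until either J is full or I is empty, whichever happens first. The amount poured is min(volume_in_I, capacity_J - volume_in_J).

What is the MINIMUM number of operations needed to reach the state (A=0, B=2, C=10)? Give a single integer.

Answer: 7

Derivation:
BFS from (A=0, B=5, C=0). One shortest path:
  1. fill(C) -> (A=0 B=5 C=10)
  2. pour(B -> A) -> (A=4 B=1 C=10)
  3. empty(A) -> (A=0 B=1 C=10)
  4. pour(B -> A) -> (A=1 B=0 C=10)
  5. fill(B) -> (A=1 B=5 C=10)
  6. pour(B -> A) -> (A=4 B=2 C=10)
  7. empty(A) -> (A=0 B=2 C=10)
Reached target in 7 moves.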